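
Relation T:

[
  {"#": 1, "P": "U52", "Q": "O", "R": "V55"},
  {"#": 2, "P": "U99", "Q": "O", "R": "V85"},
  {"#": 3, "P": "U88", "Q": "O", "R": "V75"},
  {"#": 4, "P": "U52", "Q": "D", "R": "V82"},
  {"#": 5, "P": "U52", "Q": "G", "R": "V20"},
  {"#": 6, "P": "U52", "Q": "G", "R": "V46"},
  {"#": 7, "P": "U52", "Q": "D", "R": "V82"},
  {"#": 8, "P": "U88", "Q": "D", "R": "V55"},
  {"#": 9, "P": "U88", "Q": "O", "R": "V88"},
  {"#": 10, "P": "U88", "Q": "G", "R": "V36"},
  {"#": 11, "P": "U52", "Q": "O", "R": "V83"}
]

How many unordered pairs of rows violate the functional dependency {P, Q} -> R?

(P=U52, Q=O): violating pairs (1,11) — 1 pair.
(P=U88, Q=O): violating pairs (3,9) — 1 pair.
(P=U52, Q=D): all 2 rows agree on R — 0 pairs.
(P=U52, Q=G): violating pairs (5,6) — 1 pair.

3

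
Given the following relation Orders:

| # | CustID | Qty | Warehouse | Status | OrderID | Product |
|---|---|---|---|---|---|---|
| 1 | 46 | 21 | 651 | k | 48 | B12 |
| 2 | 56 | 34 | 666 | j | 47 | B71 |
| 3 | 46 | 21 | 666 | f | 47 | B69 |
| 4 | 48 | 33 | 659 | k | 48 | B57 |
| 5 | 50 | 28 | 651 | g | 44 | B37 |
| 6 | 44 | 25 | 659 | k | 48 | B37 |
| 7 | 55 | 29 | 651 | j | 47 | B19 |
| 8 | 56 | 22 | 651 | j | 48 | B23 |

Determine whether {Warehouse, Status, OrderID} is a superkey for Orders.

No

Rows 4 and 6 have the same {Warehouse, Status, OrderID} value (Warehouse=659, Status=k, OrderID=48) but are distinct tuples, so {Warehouse, Status, OrderID} does not determine every attribute — not a superkey.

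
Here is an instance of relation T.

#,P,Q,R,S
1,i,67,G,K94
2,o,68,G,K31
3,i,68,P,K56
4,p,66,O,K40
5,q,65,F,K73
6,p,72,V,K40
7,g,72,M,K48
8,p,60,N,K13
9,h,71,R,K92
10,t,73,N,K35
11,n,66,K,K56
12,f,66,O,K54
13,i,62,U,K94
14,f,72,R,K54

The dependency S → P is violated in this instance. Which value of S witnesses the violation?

K56

S=K94: rows 1, 13 → P = i, i ✓
S=K31: row 2 → P = o ✓
S=K56: rows 3, 11 → P takes values {i, n} — violation
S=K40: rows 4, 6 → P = p, p ✓
S=K73: row 5 → P = q ✓
S=K48: row 7 → P = g ✓
S=K13: row 8 → P = p ✓
S=K92: row 9 → P = h ✓
S=K35: row 10 → P = t ✓
S=K54: rows 12, 14 → P = f, f ✓
The only S value with inconsistent P is S=K56.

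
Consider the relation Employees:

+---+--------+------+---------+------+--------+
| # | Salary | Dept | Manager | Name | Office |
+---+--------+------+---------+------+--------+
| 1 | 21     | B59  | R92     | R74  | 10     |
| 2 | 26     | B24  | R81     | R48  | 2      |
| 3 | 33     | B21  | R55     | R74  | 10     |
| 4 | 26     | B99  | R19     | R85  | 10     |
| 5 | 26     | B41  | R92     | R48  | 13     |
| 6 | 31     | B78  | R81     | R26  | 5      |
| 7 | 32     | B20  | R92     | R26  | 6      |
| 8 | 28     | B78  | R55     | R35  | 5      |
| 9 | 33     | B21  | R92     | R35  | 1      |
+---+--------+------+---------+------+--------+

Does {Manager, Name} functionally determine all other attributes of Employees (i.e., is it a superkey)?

Yes

All 9 rows have distinct {Manager, Name} values, so {Manager, Name} → (all attributes) holds and {Manager, Name} is a superkey.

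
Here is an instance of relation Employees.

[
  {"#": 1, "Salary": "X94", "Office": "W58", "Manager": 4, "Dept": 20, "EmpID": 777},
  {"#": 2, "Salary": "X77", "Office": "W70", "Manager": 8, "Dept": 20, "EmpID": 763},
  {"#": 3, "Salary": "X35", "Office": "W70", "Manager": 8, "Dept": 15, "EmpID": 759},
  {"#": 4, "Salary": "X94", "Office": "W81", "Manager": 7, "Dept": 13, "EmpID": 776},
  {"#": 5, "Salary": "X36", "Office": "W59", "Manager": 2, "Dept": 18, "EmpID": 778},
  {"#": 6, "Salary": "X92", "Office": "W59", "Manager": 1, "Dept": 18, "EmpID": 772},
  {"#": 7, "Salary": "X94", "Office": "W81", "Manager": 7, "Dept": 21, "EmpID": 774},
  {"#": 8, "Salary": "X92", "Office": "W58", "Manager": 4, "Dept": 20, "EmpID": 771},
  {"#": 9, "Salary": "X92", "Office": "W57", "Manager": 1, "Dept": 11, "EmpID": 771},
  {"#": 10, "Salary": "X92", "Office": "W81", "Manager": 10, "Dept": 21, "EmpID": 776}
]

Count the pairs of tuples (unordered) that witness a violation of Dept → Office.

2

Dept=20: violating pairs (1,2), (2,8) — 2 pairs.
Dept=18: all 2 rows agree on Office — 0 pairs.
Dept=21: all 2 rows agree on Office — 0 pairs.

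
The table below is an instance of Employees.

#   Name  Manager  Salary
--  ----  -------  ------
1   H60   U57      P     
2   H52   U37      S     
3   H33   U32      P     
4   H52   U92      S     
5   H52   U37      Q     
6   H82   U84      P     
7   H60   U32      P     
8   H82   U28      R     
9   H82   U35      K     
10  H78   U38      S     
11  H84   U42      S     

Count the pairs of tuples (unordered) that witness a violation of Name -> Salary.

5

Name=H60: all 2 rows agree on Salary — 0 pairs.
Name=H52: violating pairs (2,5), (4,5) — 2 pairs.
Name=H82: violating pairs (6,8), (6,9), (8,9) — 3 pairs.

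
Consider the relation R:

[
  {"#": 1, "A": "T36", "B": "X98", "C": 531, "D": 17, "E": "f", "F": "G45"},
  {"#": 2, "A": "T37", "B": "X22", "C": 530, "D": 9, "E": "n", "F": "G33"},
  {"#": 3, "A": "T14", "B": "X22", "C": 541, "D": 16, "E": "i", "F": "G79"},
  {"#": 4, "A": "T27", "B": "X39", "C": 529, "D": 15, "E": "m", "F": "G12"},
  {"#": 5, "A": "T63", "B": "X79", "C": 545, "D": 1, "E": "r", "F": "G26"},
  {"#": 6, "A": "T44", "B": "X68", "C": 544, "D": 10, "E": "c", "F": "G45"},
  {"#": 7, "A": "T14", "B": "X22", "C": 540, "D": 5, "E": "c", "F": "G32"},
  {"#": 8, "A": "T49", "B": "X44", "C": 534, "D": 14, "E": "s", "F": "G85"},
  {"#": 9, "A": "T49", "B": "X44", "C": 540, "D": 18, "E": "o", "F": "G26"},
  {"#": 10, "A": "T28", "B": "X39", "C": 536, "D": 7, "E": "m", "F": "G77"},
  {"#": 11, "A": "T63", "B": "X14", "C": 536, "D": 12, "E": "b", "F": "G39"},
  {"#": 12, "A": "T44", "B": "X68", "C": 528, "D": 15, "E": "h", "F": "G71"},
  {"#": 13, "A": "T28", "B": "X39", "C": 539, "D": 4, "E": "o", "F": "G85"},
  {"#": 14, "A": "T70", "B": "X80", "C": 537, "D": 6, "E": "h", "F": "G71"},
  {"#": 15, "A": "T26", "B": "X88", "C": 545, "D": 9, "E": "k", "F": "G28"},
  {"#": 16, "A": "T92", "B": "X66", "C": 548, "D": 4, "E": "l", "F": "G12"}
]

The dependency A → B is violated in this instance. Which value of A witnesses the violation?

A=T36: row 1 → B = X98 ✓
A=T37: row 2 → B = X22 ✓
A=T14: rows 3, 7 → B = X22, X22 ✓
A=T27: row 4 → B = X39 ✓
A=T63: rows 5, 11 → B takes values {X79, X14} — violation
A=T44: rows 6, 12 → B = X68, X68 ✓
A=T49: rows 8, 9 → B = X44, X44 ✓
A=T28: rows 10, 13 → B = X39, X39 ✓
A=T70: row 14 → B = X80 ✓
A=T26: row 15 → B = X88 ✓
A=T92: row 16 → B = X66 ✓
The only A value with inconsistent B is A=T63.

T63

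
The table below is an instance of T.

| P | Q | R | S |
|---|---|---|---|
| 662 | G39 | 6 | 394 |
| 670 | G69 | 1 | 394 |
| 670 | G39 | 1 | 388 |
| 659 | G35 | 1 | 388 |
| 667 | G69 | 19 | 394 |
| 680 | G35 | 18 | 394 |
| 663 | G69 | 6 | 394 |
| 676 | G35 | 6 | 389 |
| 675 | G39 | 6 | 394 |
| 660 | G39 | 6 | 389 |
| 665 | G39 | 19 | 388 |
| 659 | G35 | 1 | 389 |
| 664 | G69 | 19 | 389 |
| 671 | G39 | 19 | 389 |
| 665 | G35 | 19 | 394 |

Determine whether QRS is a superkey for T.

No

Two distinct rows share (Q=G39, R=6, S=394), so QRS does not determine every attribute — not a superkey.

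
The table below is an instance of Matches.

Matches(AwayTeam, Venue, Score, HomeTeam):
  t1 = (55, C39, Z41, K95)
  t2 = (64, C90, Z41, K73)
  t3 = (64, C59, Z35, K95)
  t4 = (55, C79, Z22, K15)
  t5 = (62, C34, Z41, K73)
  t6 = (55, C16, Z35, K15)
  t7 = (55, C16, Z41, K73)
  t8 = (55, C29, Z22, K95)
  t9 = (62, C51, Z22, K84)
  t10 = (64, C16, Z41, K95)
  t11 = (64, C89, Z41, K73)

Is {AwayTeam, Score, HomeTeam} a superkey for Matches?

Rows 2 and 11 have the same {AwayTeam, Score, HomeTeam} value (AwayTeam=64, Score=Z41, HomeTeam=K73) but are distinct tuples, so {AwayTeam, Score, HomeTeam} does not determine every attribute — not a superkey.

No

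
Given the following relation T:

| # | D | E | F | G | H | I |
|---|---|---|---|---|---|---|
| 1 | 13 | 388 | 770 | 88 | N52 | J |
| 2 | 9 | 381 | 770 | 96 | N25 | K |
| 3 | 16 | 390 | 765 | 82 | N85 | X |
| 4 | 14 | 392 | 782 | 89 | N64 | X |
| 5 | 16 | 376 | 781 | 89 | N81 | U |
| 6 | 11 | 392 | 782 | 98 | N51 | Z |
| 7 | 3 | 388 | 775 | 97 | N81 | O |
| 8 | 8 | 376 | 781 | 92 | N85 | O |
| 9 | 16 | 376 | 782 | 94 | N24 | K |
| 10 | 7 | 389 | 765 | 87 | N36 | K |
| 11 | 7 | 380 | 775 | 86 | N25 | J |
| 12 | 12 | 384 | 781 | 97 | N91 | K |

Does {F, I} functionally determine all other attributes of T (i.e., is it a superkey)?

Yes

All 12 rows have distinct {F, I} values, so {F, I} → (all attributes) holds and {F, I} is a superkey.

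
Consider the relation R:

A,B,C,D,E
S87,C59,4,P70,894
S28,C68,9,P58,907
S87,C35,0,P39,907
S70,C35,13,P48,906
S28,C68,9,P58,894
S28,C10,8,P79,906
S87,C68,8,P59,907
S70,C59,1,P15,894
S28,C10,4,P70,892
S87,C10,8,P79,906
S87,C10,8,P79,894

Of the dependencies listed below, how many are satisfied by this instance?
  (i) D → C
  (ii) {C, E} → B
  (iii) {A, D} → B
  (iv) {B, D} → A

3

(i) D → C: every LHS value maps to a single RHS value — holds.
(ii) {C, E} → B: every LHS value maps to a single RHS value — holds.
(iii) {A, D} → B: every LHS value maps to a single RHS value — holds.
(iv) {B, D} → A: (B=C10, D=P79): 3 rows → A takes values {S28, S87} — violation — fails.
3 of the 4 dependencies hold.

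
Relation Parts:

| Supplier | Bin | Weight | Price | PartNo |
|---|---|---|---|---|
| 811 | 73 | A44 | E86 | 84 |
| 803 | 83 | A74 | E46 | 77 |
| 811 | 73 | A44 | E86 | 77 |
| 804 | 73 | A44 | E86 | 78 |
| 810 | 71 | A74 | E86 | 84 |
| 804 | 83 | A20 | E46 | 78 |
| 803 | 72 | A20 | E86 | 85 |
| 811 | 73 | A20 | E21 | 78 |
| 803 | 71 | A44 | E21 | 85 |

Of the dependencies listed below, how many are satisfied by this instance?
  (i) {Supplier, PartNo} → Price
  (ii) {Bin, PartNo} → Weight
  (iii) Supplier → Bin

(i) {Supplier, PartNo} → Price: (Supplier=804, PartNo=78): 2 rows → Price takes values {E86, E46} — violation; (Supplier=803, PartNo=85): 2 rows → Price takes values {E86, E21} — violation — fails.
(ii) {Bin, PartNo} → Weight: (Bin=73, PartNo=78): 2 rows → Weight takes values {A44, A20} — violation — fails.
(iii) Supplier → Bin: Supplier=803: 3 rows → Bin takes values {83, 72, 71} — violation; Supplier=804: 2 rows → Bin takes values {73, 83} — violation — fails.
None of the 3 dependencies hold.

0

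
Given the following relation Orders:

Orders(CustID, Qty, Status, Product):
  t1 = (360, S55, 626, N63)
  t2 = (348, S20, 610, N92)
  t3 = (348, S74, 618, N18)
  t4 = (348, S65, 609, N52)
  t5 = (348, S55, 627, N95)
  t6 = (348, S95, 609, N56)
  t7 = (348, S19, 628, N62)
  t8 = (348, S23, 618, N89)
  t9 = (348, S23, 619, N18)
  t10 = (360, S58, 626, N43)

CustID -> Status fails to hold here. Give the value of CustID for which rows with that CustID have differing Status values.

348

CustID=360: rows 1, 10 → Status = 626, 626 ✓
CustID=348: rows 2, 3, 4, 5, 6, 7, 8, 9 → Status takes values {610, 618, 609, 627, 628, 619} — violation
The only CustID value with inconsistent Status is CustID=348.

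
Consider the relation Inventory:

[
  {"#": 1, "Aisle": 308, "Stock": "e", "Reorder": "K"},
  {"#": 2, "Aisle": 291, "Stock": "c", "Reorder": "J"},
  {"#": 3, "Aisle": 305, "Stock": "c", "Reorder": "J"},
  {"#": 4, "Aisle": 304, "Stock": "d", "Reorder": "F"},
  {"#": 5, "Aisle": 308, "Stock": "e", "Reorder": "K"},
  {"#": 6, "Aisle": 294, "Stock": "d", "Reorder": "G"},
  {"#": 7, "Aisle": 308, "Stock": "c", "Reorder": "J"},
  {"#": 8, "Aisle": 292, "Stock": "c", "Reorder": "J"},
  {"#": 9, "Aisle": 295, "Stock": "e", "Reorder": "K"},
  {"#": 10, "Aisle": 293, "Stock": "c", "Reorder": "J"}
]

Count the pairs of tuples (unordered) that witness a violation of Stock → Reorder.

1

Stock=e: all 3 rows agree on Reorder — 0 pairs.
Stock=c: all 5 rows agree on Reorder — 0 pairs.
Stock=d: violating pairs (4,6) — 1 pair.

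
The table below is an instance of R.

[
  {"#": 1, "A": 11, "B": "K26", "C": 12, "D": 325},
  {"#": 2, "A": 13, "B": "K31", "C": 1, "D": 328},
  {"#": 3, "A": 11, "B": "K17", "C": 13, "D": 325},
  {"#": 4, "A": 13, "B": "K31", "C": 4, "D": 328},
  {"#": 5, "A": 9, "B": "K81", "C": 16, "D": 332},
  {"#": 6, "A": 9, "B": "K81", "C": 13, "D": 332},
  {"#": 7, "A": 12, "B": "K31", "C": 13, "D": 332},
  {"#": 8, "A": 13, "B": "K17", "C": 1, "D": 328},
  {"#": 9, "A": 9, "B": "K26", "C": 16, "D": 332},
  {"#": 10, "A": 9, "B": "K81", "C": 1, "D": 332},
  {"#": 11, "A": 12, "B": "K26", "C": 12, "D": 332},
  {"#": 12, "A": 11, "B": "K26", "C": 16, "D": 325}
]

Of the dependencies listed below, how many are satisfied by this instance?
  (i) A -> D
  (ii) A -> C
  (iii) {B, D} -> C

(i) A -> D: every LHS value maps to a single RHS value — holds.
(ii) A -> C: A=11: rows 1, 3, 12 → C takes values {12, 13, 16} — violation; A=13: rows 2, 4, 8 → C takes values {1, 4} — violation; A=9: rows 5, 6, 9, 10 → C takes values {16, 13, 1} — violation; A=12: rows 7, 11 → C takes values {13, 12} — violation — fails.
(iii) {B, D} -> C: (B=K26, D=325): rows 1, 12 → C takes values {12, 16} — violation; (B=K31, D=328): rows 2, 4 → C takes values {1, 4} — violation; (B=K81, D=332): rows 5, 6, 10 → C takes values {16, 13, 1} — violation; (B=K26, D=332): rows 9, 11 → C takes values {16, 12} — violation — fails.
1 of the 3 dependencies holds.

1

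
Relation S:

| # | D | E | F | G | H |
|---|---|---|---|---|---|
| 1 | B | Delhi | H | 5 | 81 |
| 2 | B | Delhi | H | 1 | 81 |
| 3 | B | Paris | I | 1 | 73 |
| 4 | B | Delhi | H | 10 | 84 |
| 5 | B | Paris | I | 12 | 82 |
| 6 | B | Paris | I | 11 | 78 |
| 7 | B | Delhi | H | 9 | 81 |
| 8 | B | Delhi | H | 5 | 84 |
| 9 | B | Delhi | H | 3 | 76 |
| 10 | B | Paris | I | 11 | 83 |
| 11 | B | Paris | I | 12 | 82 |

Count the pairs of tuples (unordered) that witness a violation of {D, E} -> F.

0

(D=B, E=Delhi): all 6 rows agree on F — 0 pairs.
(D=B, E=Paris): all 5 rows agree on F — 0 pairs.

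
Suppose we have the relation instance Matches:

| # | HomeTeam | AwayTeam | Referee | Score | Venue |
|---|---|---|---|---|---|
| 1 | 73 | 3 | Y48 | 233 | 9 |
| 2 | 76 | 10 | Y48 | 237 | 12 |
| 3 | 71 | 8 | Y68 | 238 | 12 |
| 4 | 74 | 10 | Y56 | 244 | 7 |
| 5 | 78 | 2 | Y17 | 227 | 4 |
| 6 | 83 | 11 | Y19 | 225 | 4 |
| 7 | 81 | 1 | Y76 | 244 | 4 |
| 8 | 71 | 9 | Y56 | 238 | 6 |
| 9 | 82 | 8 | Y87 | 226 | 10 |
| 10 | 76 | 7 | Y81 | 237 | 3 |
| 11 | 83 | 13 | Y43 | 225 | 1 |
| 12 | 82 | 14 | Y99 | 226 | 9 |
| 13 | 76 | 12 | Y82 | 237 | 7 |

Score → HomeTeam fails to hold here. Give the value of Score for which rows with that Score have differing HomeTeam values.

Score=233: row 1 → HomeTeam = 73 ✓
Score=237: rows 2, 10, 13 → HomeTeam = 76, 76, 76 ✓
Score=238: rows 3, 8 → HomeTeam = 71, 71 ✓
Score=244: rows 4, 7 → HomeTeam takes values {74, 81} — violation
Score=227: row 5 → HomeTeam = 78 ✓
Score=225: rows 6, 11 → HomeTeam = 83, 83 ✓
Score=226: rows 9, 12 → HomeTeam = 82, 82 ✓
The only Score value with inconsistent HomeTeam is Score=244.

244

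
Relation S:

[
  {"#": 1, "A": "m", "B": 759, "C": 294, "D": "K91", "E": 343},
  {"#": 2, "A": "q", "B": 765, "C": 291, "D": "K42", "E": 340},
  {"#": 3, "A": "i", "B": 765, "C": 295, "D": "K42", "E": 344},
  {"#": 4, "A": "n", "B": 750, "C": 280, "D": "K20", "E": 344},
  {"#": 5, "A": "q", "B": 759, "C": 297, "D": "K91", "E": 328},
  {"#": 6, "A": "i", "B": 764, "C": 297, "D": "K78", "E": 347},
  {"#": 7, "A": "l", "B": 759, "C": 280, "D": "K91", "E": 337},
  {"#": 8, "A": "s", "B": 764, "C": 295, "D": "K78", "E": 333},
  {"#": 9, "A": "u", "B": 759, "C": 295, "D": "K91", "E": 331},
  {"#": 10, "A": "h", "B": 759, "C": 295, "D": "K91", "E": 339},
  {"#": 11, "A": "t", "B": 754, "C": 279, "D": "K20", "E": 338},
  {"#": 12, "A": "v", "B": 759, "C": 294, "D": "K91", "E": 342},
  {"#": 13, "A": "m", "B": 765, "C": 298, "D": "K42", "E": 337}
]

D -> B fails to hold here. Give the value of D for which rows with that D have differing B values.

K20

D=K91: rows 1, 5, 7, 9, 10, 12 → B = 759, 759, 759, 759, 759, 759 ✓
D=K42: rows 2, 3, 13 → B = 765, 765, 765 ✓
D=K20: rows 4, 11 → B takes values {750, 754} — violation
D=K78: rows 6, 8 → B = 764, 764 ✓
The only D value with inconsistent B is D=K20.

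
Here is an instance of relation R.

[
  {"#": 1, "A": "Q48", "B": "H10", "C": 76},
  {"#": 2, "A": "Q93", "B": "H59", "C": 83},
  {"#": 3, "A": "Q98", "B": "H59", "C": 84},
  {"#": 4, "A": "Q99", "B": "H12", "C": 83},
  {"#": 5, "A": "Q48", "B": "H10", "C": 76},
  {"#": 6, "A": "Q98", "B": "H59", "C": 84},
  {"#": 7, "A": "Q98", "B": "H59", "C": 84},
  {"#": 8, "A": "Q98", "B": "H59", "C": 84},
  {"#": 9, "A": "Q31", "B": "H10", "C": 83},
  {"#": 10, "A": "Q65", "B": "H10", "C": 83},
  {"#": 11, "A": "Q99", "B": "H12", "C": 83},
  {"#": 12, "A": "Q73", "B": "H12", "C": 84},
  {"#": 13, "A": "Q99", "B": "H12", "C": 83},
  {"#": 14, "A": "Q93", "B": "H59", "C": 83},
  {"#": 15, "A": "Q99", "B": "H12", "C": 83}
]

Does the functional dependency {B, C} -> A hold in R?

No

(B=H10, C=76): rows 1, 5 → A = Q48, Q48 ✓
(B=H59, C=83): rows 2, 14 → A = Q93, Q93 ✓
(B=H59, C=84): rows 3, 6, 7, 8 → A = Q98, Q98, Q98, Q98 ✓
(B=H12, C=83): rows 4, 11, 13, 15 → A = Q99, Q99, Q99, Q99 ✓
(B=H10, C=83): rows 9, 10 → A takes values {Q31, Q65} — violation
(B=H12, C=84): row 12 → A = Q73 ✓
Two rows agree on {B, C} but differ on A, so {B, C} -> A does not hold.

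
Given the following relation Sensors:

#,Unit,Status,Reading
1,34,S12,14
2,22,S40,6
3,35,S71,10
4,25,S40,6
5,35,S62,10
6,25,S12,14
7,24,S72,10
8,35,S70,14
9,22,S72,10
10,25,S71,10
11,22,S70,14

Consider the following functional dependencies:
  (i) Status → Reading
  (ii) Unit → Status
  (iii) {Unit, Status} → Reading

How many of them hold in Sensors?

(i) Status → Reading: every LHS value maps to a single RHS value — holds.
(ii) Unit → Status: Unit=22: rows 2, 9, 11 → Status takes values {S40, S72, S70} — violation; Unit=35: rows 3, 5, 8 → Status takes values {S71, S62, S70} — violation; Unit=25: rows 4, 6, 10 → Status takes values {S40, S12, S71} — violation — fails.
(iii) {Unit, Status} → Reading: every LHS value maps to a single RHS value — holds.
2 of the 3 dependencies hold.

2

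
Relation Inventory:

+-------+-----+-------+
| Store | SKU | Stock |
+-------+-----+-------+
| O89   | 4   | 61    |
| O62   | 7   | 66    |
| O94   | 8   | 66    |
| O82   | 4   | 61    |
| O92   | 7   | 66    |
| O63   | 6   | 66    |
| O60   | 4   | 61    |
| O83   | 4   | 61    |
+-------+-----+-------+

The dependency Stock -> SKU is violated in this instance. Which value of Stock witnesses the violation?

66

Stock=61: 4 rows → SKU = 4, 4, 4, 4 ✓
Stock=66: 4 rows → SKU takes values {7, 8, 6} — violation
The only Stock value with inconsistent SKU is Stock=66.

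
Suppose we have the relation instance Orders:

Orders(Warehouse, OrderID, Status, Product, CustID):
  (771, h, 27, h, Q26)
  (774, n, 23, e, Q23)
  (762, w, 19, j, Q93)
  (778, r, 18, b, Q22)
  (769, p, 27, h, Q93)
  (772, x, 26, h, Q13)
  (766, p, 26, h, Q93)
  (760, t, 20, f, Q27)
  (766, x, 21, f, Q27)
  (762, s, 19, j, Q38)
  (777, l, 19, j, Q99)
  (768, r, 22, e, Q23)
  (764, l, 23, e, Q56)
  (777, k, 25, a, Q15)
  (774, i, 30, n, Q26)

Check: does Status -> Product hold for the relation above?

Yes

Status=27: 2 rows → Product = h, h ✓
Status=23: 2 rows → Product = e, e ✓
Status=19: 3 rows → Product = j, j, j ✓
Status=18: 1 row → Product = b ✓
Status=26: 2 rows → Product = h, h ✓
Status=20: 1 row → Product = f ✓
Status=21: 1 row → Product = f ✓
Status=22: 1 row → Product = e ✓
Status=25: 1 row → Product = a ✓
Status=30: 1 row → Product = n ✓
Every Status value is associated with a single Product value, so Status -> Product holds.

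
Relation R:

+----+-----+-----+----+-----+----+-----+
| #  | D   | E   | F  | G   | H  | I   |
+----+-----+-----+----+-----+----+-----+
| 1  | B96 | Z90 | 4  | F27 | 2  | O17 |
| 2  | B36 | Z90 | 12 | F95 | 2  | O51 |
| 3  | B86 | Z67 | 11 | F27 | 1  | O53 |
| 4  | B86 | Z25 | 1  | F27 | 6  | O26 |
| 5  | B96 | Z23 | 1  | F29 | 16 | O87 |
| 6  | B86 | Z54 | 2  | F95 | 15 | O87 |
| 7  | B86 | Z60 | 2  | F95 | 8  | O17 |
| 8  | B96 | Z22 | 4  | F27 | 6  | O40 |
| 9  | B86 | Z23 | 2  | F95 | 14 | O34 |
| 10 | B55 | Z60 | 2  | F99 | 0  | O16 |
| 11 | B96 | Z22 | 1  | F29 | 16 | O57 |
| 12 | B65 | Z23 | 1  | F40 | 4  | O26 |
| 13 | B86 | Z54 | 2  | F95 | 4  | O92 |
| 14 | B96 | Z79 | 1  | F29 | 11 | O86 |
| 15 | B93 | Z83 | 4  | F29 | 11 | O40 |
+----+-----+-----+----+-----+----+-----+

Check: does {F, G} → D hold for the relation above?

(F=4, G=F27): rows 1, 8 → D = B96, B96 ✓
(F=12, G=F95): row 2 → D = B36 ✓
(F=11, G=F27): row 3 → D = B86 ✓
(F=1, G=F27): row 4 → D = B86 ✓
(F=1, G=F29): rows 5, 11, 14 → D = B96, B96, B96 ✓
(F=2, G=F95): rows 6, 7, 9, 13 → D = B86, B86, B86, B86 ✓
(F=2, G=F99): row 10 → D = B55 ✓
(F=1, G=F40): row 12 → D = B65 ✓
(F=4, G=F29): row 15 → D = B93 ✓
Every {F, G} value is associated with a single D value, so {F, G} → D holds.

Yes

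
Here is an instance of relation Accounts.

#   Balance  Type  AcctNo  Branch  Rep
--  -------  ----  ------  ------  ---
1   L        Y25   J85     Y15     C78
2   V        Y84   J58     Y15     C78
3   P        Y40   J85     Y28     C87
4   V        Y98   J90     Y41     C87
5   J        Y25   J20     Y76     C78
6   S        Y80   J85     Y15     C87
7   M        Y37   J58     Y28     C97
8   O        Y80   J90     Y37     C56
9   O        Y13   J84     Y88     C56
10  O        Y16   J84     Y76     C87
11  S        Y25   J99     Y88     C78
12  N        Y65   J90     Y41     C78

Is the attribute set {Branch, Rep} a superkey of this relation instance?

No

Rows 1 and 2 have the same {Branch, Rep} value (Branch=Y15, Rep=C78) but are distinct tuples, so {Branch, Rep} does not determine every attribute — not a superkey.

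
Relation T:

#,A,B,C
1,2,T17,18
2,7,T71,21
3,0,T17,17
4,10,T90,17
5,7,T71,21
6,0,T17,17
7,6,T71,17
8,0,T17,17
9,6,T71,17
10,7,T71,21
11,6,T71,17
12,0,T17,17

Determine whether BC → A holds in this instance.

Yes

(B=T17, C=18): row 1 → A = 2 ✓
(B=T71, C=21): rows 2, 5, 10 → A = 7, 7, 7 ✓
(B=T17, C=17): rows 3, 6, 8, 12 → A = 0, 0, 0, 0 ✓
(B=T90, C=17): row 4 → A = 10 ✓
(B=T71, C=17): rows 7, 9, 11 → A = 6, 6, 6 ✓
Every BC value is associated with a single A value, so BC → A holds.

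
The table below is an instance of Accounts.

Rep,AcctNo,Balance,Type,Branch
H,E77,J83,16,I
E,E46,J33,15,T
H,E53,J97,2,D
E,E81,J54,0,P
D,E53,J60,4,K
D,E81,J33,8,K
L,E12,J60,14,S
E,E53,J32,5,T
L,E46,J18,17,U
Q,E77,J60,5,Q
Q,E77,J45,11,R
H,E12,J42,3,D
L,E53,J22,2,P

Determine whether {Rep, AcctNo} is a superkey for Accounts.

Two distinct rows share (Rep=Q, AcctNo=E77), so {Rep, AcctNo} does not determine every attribute — not a superkey.

No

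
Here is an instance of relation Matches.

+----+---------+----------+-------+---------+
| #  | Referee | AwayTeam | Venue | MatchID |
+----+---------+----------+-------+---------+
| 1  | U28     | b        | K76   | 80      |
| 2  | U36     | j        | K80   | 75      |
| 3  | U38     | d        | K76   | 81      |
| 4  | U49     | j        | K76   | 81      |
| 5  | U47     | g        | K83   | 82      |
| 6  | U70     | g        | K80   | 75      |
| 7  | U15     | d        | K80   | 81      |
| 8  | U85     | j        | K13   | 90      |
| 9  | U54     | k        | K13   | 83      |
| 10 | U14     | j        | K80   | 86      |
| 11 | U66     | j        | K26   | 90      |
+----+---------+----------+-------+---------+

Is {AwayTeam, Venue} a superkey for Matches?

Rows 2 and 10 have the same {AwayTeam, Venue} value (AwayTeam=j, Venue=K80) but are distinct tuples, so {AwayTeam, Venue} does not determine every attribute — not a superkey.

No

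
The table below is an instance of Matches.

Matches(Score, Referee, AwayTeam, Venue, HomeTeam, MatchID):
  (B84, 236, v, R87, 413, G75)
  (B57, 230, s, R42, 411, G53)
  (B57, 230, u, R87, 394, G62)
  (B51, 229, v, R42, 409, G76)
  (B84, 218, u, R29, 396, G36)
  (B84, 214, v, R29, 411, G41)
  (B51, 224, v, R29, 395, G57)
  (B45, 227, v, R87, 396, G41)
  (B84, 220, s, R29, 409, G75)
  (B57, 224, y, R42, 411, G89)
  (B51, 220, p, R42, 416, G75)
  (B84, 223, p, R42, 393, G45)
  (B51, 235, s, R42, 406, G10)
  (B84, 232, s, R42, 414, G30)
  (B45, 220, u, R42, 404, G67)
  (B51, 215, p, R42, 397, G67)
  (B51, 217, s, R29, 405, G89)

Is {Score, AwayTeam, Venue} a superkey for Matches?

Two distinct rows share (Score=B51, AwayTeam=p, Venue=R42), so {Score, AwayTeam, Venue} does not determine every attribute — not a superkey.

No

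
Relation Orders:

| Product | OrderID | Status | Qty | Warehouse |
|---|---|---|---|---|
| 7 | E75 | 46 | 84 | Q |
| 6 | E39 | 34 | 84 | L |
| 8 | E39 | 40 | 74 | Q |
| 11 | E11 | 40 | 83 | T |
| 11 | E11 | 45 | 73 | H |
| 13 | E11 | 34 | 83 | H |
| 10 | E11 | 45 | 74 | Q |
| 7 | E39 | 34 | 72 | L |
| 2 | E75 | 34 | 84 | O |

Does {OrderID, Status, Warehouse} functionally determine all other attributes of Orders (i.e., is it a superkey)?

No

Two distinct rows share (OrderID=E39, Status=34, Warehouse=L), so {OrderID, Status, Warehouse} does not determine every attribute — not a superkey.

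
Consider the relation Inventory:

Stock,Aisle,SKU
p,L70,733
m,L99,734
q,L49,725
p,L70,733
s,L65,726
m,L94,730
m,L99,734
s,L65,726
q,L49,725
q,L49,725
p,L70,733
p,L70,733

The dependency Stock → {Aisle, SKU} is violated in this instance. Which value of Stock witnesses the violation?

m

Stock=p: 4 rows → {Aisle,SKU} = (L70, 733), (L70, 733), (L70, 733), (L70, 733) ✓
Stock=m: 3 rows → {Aisle,SKU} takes values {(L99, 734), (L94, 730)} — violation
Stock=q: 3 rows → {Aisle,SKU} = (L49, 725), (L49, 725), (L49, 725) ✓
Stock=s: 2 rows → {Aisle,SKU} = (L65, 726), (L65, 726) ✓
The only Stock value with inconsistent RHS is Stock=m.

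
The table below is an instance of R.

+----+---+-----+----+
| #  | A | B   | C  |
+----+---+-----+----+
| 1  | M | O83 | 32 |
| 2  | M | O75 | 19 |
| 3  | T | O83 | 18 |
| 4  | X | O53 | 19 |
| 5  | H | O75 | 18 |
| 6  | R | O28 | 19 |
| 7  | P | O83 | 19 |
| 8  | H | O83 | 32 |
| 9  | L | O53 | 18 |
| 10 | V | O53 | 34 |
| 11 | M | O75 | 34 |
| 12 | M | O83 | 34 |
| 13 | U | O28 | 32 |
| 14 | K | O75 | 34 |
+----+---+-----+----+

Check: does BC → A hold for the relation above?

(B=O83, C=32): rows 1, 8 → A takes values {M, H} — violation
(B=O75, C=19): row 2 → A = M ✓
(B=O83, C=18): row 3 → A = T ✓
(B=O53, C=19): row 4 → A = X ✓
(B=O75, C=18): row 5 → A = H ✓
(B=O28, C=19): row 6 → A = R ✓
(B=O83, C=19): row 7 → A = P ✓
(B=O53, C=18): row 9 → A = L ✓
(B=O53, C=34): row 10 → A = V ✓
(B=O75, C=34): rows 11, 14 → A takes values {M, K} — violation
(B=O83, C=34): row 12 → A = M ✓
(B=O28, C=32): row 13 → A = U ✓
Two rows agree on BC but differ on A, so BC → A does not hold.

No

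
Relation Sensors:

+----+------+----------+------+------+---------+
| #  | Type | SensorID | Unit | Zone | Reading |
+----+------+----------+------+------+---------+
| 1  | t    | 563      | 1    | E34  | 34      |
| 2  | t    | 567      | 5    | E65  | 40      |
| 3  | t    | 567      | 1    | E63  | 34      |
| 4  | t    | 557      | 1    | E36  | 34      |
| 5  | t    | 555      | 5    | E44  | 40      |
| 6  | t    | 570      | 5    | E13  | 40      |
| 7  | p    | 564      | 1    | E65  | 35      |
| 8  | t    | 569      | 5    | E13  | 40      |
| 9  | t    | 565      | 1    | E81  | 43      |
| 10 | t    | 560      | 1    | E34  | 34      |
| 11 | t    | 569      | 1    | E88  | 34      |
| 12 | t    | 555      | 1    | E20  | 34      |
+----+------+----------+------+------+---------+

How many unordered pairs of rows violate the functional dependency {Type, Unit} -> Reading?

(Type=t, Unit=1): violating pairs (1,9), (3,9), (4,9), (9,10), (9,11), (9,12) — 6 pairs.
(Type=t, Unit=5): all 4 rows agree on Reading — 0 pairs.

6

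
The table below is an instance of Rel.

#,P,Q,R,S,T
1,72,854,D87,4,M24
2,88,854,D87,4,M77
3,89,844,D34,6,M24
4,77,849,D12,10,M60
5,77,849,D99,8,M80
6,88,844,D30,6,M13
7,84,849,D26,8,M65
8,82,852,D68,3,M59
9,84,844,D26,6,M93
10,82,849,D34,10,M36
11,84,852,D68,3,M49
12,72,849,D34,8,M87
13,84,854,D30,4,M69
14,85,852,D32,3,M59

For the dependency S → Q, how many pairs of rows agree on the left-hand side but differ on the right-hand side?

0

S=4: all 3 rows agree on Q — 0 pairs.
S=6: all 3 rows agree on Q — 0 pairs.
S=10: all 2 rows agree on Q — 0 pairs.
S=8: all 3 rows agree on Q — 0 pairs.
S=3: all 3 rows agree on Q — 0 pairs.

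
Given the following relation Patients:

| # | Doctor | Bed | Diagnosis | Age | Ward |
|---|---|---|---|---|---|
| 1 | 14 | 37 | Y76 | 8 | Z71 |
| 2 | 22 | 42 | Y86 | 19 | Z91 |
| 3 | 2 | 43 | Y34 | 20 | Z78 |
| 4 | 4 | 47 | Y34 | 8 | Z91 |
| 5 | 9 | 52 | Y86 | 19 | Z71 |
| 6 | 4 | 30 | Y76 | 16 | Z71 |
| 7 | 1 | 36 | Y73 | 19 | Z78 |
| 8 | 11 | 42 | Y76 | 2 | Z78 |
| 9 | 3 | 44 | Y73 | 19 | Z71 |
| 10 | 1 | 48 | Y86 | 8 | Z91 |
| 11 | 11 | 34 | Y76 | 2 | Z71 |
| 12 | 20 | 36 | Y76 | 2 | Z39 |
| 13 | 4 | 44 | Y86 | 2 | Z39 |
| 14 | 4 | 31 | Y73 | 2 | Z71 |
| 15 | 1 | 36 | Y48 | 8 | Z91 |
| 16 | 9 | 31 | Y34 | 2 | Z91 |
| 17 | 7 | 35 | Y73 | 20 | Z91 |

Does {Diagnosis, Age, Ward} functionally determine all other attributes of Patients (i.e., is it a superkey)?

Yes

All 17 rows have distinct {Diagnosis, Age, Ward} values, so {Diagnosis, Age, Ward} → (all attributes) holds and {Diagnosis, Age, Ward} is a superkey.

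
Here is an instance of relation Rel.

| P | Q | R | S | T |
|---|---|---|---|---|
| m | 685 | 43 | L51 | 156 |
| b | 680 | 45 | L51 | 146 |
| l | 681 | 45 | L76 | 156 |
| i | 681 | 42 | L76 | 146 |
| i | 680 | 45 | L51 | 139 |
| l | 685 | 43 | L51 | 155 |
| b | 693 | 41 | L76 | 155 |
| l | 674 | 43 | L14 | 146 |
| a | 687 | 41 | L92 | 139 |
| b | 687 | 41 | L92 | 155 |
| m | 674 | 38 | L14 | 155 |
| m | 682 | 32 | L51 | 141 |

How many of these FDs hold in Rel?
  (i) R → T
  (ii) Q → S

(i) R → T: R=43: 3 rows → T takes values {156, 155, 146} — violation; R=45: 3 rows → T takes values {146, 156, 139} — violation; R=41: 3 rows → T takes values {155, 139} — violation — fails.
(ii) Q → S: every LHS value maps to a single RHS value — holds.
1 of the 2 dependencies holds.

1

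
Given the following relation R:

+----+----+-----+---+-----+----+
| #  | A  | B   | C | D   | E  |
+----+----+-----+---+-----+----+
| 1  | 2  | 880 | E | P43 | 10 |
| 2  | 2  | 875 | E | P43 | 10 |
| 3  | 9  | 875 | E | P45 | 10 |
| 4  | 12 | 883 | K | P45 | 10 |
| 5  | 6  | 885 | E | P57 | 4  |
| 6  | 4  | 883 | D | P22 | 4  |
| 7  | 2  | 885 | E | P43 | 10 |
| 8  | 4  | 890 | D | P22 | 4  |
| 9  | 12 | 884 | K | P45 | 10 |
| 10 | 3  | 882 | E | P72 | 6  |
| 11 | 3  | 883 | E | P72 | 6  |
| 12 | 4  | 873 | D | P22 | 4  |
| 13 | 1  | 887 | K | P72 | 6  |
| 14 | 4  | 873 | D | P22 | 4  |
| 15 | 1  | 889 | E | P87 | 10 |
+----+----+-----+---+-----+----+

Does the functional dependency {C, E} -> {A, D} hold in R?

No

(C=E, E=10): rows 1, 2, 3, 7, 15 → {A,D} takes values {(2, P43), (9, P45), (1, P87)} — violation
(C=K, E=10): rows 4, 9 → {A,D} = (12, P45), (12, P45) ✓
(C=E, E=4): row 5 → {A,D} = (6, P57) ✓
(C=D, E=4): rows 6, 8, 12, 14 → {A,D} = (4, P22), (4, P22), (4, P22), (4, P22) ✓
(C=E, E=6): rows 10, 11 → {A,D} = (3, P72), (3, P72) ✓
(C=K, E=6): row 13 → {A,D} = (1, P72) ✓
Two rows agree on {C, E} but differ on {A, D}, so {C, E} -> {A, D} does not hold.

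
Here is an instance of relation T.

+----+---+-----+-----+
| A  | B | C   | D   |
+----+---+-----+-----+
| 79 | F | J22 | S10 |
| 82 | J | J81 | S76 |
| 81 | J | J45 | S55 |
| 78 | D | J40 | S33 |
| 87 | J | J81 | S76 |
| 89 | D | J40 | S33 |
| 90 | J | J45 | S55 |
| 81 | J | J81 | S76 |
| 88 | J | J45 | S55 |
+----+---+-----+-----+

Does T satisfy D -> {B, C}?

D=S10: 1 row → {B,C} = (F, J22) ✓
D=S76: 3 rows → {B,C} = (J, J81), (J, J81), (J, J81) ✓
D=S55: 3 rows → {B,C} = (J, J45), (J, J45), (J, J45) ✓
D=S33: 2 rows → {B,C} = (D, J40), (D, J40) ✓
Every D value is associated with a single {B, C} value, so D -> {B, C} holds.

Yes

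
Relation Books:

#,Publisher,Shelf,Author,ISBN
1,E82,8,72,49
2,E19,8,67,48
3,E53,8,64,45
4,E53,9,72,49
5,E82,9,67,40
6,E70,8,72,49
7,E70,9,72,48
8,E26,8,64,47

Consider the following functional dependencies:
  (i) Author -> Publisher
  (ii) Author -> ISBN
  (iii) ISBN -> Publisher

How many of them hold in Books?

(i) Author -> Publisher: Author=72: rows 1, 4, 6, 7 → Publisher takes values {E82, E53, E70} — violation; Author=67: rows 2, 5 → Publisher takes values {E19, E82} — violation; Author=64: rows 3, 8 → Publisher takes values {E53, E26} — violation — fails.
(ii) Author -> ISBN: Author=72: rows 1, 4, 6, 7 → ISBN takes values {49, 48} — violation; Author=67: rows 2, 5 → ISBN takes values {48, 40} — violation; Author=64: rows 3, 8 → ISBN takes values {45, 47} — violation — fails.
(iii) ISBN -> Publisher: ISBN=49: rows 1, 4, 6 → Publisher takes values {E82, E53, E70} — violation; ISBN=48: rows 2, 7 → Publisher takes values {E19, E70} — violation — fails.
None of the 3 dependencies hold.

0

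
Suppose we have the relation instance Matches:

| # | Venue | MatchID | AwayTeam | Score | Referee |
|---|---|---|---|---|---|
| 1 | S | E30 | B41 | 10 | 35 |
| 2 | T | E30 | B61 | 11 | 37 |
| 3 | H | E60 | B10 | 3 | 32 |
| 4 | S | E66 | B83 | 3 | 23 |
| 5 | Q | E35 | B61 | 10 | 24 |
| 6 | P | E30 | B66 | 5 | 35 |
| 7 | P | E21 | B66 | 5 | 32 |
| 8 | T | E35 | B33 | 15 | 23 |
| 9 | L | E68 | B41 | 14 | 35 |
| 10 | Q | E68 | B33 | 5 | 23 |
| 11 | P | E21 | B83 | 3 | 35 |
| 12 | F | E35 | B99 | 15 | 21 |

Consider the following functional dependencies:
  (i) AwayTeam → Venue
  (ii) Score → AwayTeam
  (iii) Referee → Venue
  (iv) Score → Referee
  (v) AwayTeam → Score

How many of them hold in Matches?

0

(i) AwayTeam → Venue: AwayTeam=B41: rows 1, 9 → Venue takes values {S, L} — violation; AwayTeam=B61: rows 2, 5 → Venue takes values {T, Q} — violation; AwayTeam=B83: rows 4, 11 → Venue takes values {S, P} — violation; AwayTeam=B33: rows 8, 10 → Venue takes values {T, Q} — violation — fails.
(ii) Score → AwayTeam: Score=10: rows 1, 5 → AwayTeam takes values {B41, B61} — violation; Score=3: rows 3, 4, 11 → AwayTeam takes values {B10, B83} — violation; Score=5: rows 6, 7, 10 → AwayTeam takes values {B66, B33} — violation; Score=15: rows 8, 12 → AwayTeam takes values {B33, B99} — violation — fails.
(iii) Referee → Venue: Referee=35: rows 1, 6, 9, 11 → Venue takes values {S, P, L} — violation; Referee=32: rows 3, 7 → Venue takes values {H, P} — violation; Referee=23: rows 4, 8, 10 → Venue takes values {S, T, Q} — violation — fails.
(iv) Score → Referee: Score=10: rows 1, 5 → Referee takes values {35, 24} — violation; Score=3: rows 3, 4, 11 → Referee takes values {32, 23, 35} — violation; Score=5: rows 6, 7, 10 → Referee takes values {35, 32, 23} — violation; Score=15: rows 8, 12 → Referee takes values {23, 21} — violation — fails.
(v) AwayTeam → Score: AwayTeam=B41: rows 1, 9 → Score takes values {10, 14} — violation; AwayTeam=B61: rows 2, 5 → Score takes values {11, 10} — violation; AwayTeam=B33: rows 8, 10 → Score takes values {15, 5} — violation — fails.
None of the 5 dependencies hold.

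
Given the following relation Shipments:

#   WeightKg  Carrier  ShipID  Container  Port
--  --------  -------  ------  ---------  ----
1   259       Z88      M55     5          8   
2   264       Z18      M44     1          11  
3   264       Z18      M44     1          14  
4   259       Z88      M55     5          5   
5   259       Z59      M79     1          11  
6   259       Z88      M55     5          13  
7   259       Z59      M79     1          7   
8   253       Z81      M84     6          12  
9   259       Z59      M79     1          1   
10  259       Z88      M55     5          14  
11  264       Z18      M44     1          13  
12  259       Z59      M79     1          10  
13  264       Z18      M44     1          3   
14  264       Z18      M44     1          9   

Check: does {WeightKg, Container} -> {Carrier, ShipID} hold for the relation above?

Yes

(WeightKg=259, Container=5): rows 1, 4, 6, 10 → {Carrier,ShipID} = (Z88, M55), (Z88, M55), (Z88, M55), (Z88, M55) ✓
(WeightKg=264, Container=1): rows 2, 3, 11, 13, 14 → {Carrier,ShipID} = (Z18, M44), (Z18, M44), (Z18, M44), (Z18, M44), (Z18, M44) ✓
(WeightKg=259, Container=1): rows 5, 7, 9, 12 → {Carrier,ShipID} = (Z59, M79), (Z59, M79), (Z59, M79), (Z59, M79) ✓
(WeightKg=253, Container=6): row 8 → {Carrier,ShipID} = (Z81, M84) ✓
Every {WeightKg, Container} value is associated with a single {Carrier, ShipID} value, so {WeightKg, Container} -> {Carrier, ShipID} holds.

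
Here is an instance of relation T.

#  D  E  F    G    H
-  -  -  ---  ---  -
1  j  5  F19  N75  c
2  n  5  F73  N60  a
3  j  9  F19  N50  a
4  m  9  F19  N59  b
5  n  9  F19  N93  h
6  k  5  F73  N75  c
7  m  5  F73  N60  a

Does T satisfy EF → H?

(E=5, F=F19): row 1 → H = c ✓
(E=5, F=F73): rows 2, 6, 7 → H takes values {a, c} — violation
(E=9, F=F19): rows 3, 4, 5 → H takes values {a, b, h} — violation
Two rows agree on EF but differ on H, so EF → H does not hold.

No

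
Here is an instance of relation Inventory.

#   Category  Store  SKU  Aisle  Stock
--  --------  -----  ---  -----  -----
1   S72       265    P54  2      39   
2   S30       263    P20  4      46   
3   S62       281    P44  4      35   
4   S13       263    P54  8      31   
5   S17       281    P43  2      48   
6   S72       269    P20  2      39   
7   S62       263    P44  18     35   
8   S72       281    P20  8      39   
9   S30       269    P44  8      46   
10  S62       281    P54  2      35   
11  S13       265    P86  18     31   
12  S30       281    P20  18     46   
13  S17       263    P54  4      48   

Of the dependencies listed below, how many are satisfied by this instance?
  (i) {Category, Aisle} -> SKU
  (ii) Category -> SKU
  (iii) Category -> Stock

(i) {Category, Aisle} -> SKU: (Category=S72, Aisle=2): rows 1, 6 → SKU takes values {P54, P20} — violation — fails.
(ii) Category -> SKU: Category=S72: rows 1, 6, 8 → SKU takes values {P54, P20} — violation; Category=S30: rows 2, 9, 12 → SKU takes values {P20, P44} — violation; Category=S62: rows 3, 7, 10 → SKU takes values {P44, P54} — violation; Category=S13: rows 4, 11 → SKU takes values {P54, P86} — violation; Category=S17: rows 5, 13 → SKU takes values {P43, P54} — violation — fails.
(iii) Category -> Stock: every LHS value maps to a single RHS value — holds.
1 of the 3 dependencies holds.

1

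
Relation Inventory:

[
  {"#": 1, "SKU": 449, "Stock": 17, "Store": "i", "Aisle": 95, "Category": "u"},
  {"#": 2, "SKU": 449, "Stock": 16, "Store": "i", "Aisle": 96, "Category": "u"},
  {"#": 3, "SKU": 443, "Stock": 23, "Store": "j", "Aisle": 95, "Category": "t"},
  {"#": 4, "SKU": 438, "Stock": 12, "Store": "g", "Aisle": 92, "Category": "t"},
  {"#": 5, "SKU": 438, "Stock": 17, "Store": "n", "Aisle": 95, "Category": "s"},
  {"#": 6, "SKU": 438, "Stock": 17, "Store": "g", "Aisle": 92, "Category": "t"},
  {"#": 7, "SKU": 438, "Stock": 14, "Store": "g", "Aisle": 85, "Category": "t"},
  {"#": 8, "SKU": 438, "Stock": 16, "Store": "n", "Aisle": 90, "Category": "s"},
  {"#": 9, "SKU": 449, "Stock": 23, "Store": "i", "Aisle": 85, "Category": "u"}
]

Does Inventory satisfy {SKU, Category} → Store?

(SKU=449, Category=u): rows 1, 2, 9 → Store = i, i, i ✓
(SKU=443, Category=t): row 3 → Store = j ✓
(SKU=438, Category=t): rows 4, 6, 7 → Store = g, g, g ✓
(SKU=438, Category=s): rows 5, 8 → Store = n, n ✓
Every {SKU, Category} value is associated with a single Store value, so {SKU, Category} → Store holds.

Yes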